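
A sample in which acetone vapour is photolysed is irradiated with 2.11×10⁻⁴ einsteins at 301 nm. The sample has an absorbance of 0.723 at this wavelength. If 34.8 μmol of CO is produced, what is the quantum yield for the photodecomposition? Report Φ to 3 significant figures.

Product: 34.8 μmol = 3.48×10⁻⁵ mol.
Fraction absorbed: 1 − 10^(−0.723) = 0.8108.
Photons absorbed: 0.8108 × 2.11×10⁻⁴ = 1.711×10⁻⁴ mol.
Φ = 3.48×10⁻⁵ mol / 1.711×10⁻⁴ mol photons = 0.203.

Φ = 0.203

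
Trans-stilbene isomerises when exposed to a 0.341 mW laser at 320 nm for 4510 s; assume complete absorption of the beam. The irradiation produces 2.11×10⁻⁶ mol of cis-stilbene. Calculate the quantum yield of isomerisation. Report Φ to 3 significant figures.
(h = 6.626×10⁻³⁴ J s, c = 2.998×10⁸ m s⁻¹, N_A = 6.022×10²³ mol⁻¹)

Φ = 0.513

Photon energy at 320 nm: hc/λ = (6.626×10⁻³⁴)(2.998×10⁸)/(320×10⁻⁹) = 6.208×10⁻¹⁹ J.
Energy delivered: (0.341 mW)(4510 s) = 1.538 J.
Photons incident: 1.538 / 6.208×10⁻¹⁹ = 2.477×10¹⁸, i.e. 2.477×10¹⁸/6.022×10²³ = 4.113×10⁻⁶ mol.
Φ = 2.11×10⁻⁶ mol / 4.113×10⁻⁶ mol photons = 0.513.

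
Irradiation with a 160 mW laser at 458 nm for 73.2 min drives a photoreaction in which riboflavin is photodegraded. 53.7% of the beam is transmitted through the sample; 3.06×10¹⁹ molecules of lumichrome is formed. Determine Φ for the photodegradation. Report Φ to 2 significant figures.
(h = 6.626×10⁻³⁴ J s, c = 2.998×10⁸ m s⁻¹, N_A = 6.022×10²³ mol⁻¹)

Product: 3.06×10¹⁹ / 6.022×10²³ = 5.081×10⁻⁵ mol.
Photon energy at 458 nm: hc/λ = (6.626×10⁻³⁴)(2.998×10⁸)/(458×10⁻⁹) = 4.337×10⁻¹⁹ J.
Energy delivered: (160 mW)(4392 s) = 702.7 J.
Photons incident: 702.7 / 4.337×10⁻¹⁹ = 1.620×10²¹, i.e. 1.620×10²¹/6.022×10²³ = 0.002690 mol.
Fraction absorbed: 1 − 53.7/100 = 0.4630.
Photons absorbed: 0.4630 × 0.002690 = 0.001245 mol.
Φ = 5.081×10⁻⁵ mol / 0.001245 mol photons = 0.041.

Φ = 0.041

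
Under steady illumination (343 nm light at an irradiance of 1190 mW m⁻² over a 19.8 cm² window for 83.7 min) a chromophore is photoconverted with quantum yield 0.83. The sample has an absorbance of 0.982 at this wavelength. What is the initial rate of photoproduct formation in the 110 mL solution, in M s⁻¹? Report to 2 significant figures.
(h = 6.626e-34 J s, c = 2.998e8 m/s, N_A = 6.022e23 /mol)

Photon energy at 343 nm: hc/λ = (6.626e-34)(2.998e8)/(343e-9) = 5.791e-19 J.
Energy delivered: (1190 mW m⁻²)(19.8e-4 m²)(5022 s) = 11.83 J.
Photons incident: 11.83 / 5.791e-19 = 2.043e19, i.e. 2.043e19/6.022e23 = 3.393e-5 mol.
Fraction absorbed: 1 − 10^(−0.982) = 0.8958.
Photons absorbed: 0.8958 × 3.393e-5 = 3.039e-5 mol.
Product formed: 0.83 × 3.039e-5 = 2.522e-5 mol.
Rate: 2.522e-5 mol / (5022 s × 0.11 L) = 4.6e-8 M s⁻¹.

4.6e-8 M s⁻¹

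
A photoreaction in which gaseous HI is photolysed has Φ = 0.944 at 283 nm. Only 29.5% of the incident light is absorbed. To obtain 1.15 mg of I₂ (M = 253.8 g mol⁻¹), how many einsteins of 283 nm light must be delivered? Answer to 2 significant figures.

1.6×10⁻⁵ einstein

Product: 1.15 mg / 253.8 g mol⁻¹ = 4.531×10⁻⁶ mol.
Photons that must be absorbed: 4.531×10⁻⁶ / 0.944 = 4.800×10⁻⁶ mol.
Incident photons needed: 4.800×10⁻⁶ / 0.295 = 1.627×10⁻⁵ mol.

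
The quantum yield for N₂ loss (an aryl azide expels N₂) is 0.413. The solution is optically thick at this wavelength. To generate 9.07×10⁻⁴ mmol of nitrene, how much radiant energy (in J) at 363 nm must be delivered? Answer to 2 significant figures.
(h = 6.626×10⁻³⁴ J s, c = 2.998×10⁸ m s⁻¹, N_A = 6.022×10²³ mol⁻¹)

0.72 J

Product: 9.07×10⁻⁴ mmol = 9.07×10⁻⁷ mol.
Photons that must be absorbed: 9.07×10⁻⁷ / 0.413 = 2.196×10⁻⁶ mol.
Photon energy: hc/λ = 5.472×10⁻¹⁹ J; per mole, 3.295×10⁵ J mol⁻¹.
Energy required: 2.196×10⁻⁶ × 3.295×10⁵ = 0.72 J.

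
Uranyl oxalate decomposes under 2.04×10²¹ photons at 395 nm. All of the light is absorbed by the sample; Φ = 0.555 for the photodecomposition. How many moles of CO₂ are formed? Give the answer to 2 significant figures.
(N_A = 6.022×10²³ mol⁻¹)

Moles of photons: 2.04×10²¹ / 6.022×10²³ = 0.003388 mol.
Product: Φ × n_abs = 0.555 × 0.003388 = 0.001880 mol.

0.0019 mol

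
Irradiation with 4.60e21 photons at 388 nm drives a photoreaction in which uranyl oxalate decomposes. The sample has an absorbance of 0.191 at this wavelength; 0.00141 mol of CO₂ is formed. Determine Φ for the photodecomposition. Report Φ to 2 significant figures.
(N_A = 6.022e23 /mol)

Moles of photons: 4.60e21 / 6.022e23 = 0.007639 mol.
Fraction absorbed: 1 − 10^(−0.191) = 0.3558.
Photons absorbed: 0.3558 × 0.007639 = 0.002718 mol.
Φ = 0.00141 mol / 0.002718 mol photons = 0.52.

Φ = 0.52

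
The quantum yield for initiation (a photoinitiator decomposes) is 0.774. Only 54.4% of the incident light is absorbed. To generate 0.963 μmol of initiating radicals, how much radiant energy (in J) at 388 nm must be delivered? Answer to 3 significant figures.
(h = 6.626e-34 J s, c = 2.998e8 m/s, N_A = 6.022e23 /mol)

0.705 J

Product: 0.963 μmol = 9.63e-7 mol.
Photons that must be absorbed: 9.63e-7 / 0.774 = 1.244e-6 mol.
Incident photons needed: 1.244e-6 / 0.544 = 2.287e-6 mol.
Photon energy: hc/λ = 5.120e-19 J; per mole, 3.083e5 J mol⁻¹.
Energy required: 2.287e-6 × 3.083e5 = 0.705 J.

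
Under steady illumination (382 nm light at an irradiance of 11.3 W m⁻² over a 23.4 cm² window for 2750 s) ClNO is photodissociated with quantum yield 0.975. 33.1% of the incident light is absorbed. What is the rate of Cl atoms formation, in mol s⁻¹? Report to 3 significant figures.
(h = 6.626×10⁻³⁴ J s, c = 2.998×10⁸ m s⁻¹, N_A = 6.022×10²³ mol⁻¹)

Photon energy at 382 nm: hc/λ = (6.626×10⁻³⁴)(2.998×10⁸)/(382×10⁻⁹) = 5.200×10⁻¹⁹ J.
Energy delivered: (11.3 W m⁻²)(23.4×10⁻⁴ m²)(2750 s) = 72.72 J.
Photons incident: 72.72 / 5.200×10⁻¹⁹ = 1.398×10²⁰, i.e. 1.398×10²⁰/6.022×10²³ = 2.321×10⁻⁴ mol.
Photons absorbed: 0.331 × 2.321×10⁻⁴ = 7.683×10⁻⁵ mol.
Product formed: 0.975 × 7.683×10⁻⁵ = 7.491×10⁻⁵ mol.
Rate: 7.491×10⁻⁵ / 2750 s = 2.72×10⁻⁸ mol s⁻¹.

2.72×10⁻⁸ mol s⁻¹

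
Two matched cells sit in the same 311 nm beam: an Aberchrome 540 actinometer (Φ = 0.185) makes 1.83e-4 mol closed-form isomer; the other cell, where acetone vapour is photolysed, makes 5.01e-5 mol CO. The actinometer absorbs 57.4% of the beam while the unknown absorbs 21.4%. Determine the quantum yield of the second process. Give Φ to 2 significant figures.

Photons absorbed by the actinometer: 1.83e-4 / 0.185 = 9.892e-4 mol.
Incident flux: 9.892e-4 / 0.574 = 0.001723 einstein.
Absorbed by unknown: 0.214 × 0.001723 = 3.687e-4 mol.
Φ(unknown) = 5.01e-5 / 3.687e-4 = 0.14.

Φ = 0.14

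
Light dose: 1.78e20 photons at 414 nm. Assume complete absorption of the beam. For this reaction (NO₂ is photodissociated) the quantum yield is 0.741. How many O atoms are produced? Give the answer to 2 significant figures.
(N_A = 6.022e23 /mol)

1.3e20 atoms

Moles of photons: 1.78e20 / 6.022e23 = 2.956e-4 mol.
Product: Φ × n_abs = 0.741 × 2.956e-4 = 2.190e-4 mol.
As a count: 2.190e-4 × 6.022e23 = 1.3e20.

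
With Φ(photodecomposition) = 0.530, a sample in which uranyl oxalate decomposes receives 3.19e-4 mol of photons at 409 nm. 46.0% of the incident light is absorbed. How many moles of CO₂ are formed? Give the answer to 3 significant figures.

Photons absorbed: 0.460 × 3.19e-4 = 1.467e-4 mol.
Product: Φ × n_abs = 0.530 × 1.467e-4 = 7.775e-5 mol.

7.78e-5 mol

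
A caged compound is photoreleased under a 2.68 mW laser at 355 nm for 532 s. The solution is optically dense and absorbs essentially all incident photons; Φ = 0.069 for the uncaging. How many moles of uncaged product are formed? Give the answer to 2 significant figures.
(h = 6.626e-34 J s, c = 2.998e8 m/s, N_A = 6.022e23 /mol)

2.9e-7 mol

Photon energy at 355 nm: hc/λ = (6.626e-34)(2.998e8)/(355e-9) = 5.596e-19 J.
Energy delivered: (2.68 mW)(532 s) = 1.426 J.
Photons incident: 1.426 / 5.596e-19 = 2.548e18, i.e. 2.548e18/6.022e23 = 4.231e-6 mol.
Product: Φ × n_abs = 0.069 × 4.231e-6 = 2.919e-7 mol.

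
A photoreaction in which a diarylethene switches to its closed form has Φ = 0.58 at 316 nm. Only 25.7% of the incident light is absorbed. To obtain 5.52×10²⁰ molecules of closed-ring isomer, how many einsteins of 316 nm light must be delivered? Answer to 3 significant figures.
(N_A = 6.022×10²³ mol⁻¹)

0.00615 einstein

Product: 5.52×10²⁰ / 6.022×10²³ = 9.166×10⁻⁴ mol.
Photons that must be absorbed: 9.166×10⁻⁴ / 0.58 = 0.001580 mol.
Incident photons needed: 0.001580 / 0.257 = 0.006148 mol.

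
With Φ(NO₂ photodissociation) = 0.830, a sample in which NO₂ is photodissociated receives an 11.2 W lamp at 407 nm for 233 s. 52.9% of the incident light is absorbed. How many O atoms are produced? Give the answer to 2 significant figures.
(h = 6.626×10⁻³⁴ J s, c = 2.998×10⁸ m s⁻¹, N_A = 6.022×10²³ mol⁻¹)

Photon energy at 407 nm: hc/λ = (6.626×10⁻³⁴)(2.998×10⁸)/(407×10⁻⁹) = 4.881×10⁻¹⁹ J.
Energy delivered: (11.2 W)(233 s) = 2610 J.
Photons incident: 2610 / 4.881×10⁻¹⁹ = 5.347×10²¹, i.e. 5.347×10²¹/6.022×10²³ = 0.008879 mol.
Photons absorbed: 0.529 × 0.008879 = 0.004697 mol.
Product: Φ × n_abs = 0.830 × 0.004697 = 0.003899 mol.
As a count: 0.003899 × 6.022×10²³ = 2.3×10²¹.

2.3×10²¹ atoms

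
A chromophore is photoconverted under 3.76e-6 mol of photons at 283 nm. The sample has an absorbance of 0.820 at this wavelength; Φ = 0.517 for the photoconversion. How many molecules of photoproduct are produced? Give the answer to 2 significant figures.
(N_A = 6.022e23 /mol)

Fraction absorbed: 1 − 10^(−0.820) = 0.8486.
Photons absorbed: 0.8486 × 3.76e-6 = 3.191e-6 mol.
Product: Φ × n_abs = 0.517 × 3.191e-6 = 1.650e-6 mol.
As a count: 1.650e-6 × 6.022e23 = 9.9e17.

9.9e17 molecules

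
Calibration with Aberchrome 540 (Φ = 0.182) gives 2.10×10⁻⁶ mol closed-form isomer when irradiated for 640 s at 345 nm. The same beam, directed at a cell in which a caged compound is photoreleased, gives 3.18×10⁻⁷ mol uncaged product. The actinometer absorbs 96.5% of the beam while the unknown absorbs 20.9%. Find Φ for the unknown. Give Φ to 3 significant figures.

Photons absorbed by the actinometer: 2.10×10⁻⁶ / 0.182 = 1.154×10⁻⁵ mol.
Incident flux: 1.154×10⁻⁵ / 0.965 = 1.196×10⁻⁵ einstein.
Absorbed by unknown: 0.209 × 1.196×10⁻⁵ = 2.500×10⁻⁶ mol.
Φ(unknown) = 3.18×10⁻⁷ / 2.500×10⁻⁶ = 0.127.

Φ = 0.127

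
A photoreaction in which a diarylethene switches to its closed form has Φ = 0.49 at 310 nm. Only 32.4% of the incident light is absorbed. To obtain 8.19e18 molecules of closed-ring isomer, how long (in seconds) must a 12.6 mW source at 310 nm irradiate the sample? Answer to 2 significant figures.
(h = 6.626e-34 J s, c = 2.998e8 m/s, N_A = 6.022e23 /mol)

Product: 8.19e18 / 6.022e23 = 1.360e-5 mol.
Photons that must be absorbed: 1.360e-5 / 0.49 = 2.776e-5 mol.
Incident photons needed: 2.776e-5 / 0.324 = 8.568e-5 mol.
Photon energy: hc/λ = 6.408e-19 J; per mole, 3.859e5 J mol⁻¹.
Energy required: 8.568e-5 × 3.859e5 = 33.06 J.
Time: 33.06 J / 0.0126 W = 2600 s.

t ≈ 2600 s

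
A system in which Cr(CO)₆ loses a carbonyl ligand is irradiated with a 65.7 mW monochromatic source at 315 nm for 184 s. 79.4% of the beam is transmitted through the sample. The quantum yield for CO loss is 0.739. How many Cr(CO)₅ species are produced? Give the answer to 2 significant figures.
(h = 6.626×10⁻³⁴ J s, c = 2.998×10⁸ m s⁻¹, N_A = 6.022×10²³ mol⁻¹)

2.9×10¹⁸ species

Photon energy at 315 nm: hc/λ = (6.626×10⁻³⁴)(2.998×10⁸)/(315×10⁻⁹) = 6.306×10⁻¹⁹ J.
Energy delivered: (65.7 mW)(184 s) = 12.09 J.
Photons incident: 12.09 / 6.306×10⁻¹⁹ = 1.917×10¹⁹, i.e. 1.917×10¹⁹/6.022×10²³ = 3.183×10⁻⁵ mol.
Fraction absorbed: 1 − 79.4/100 = 0.2060.
Photons absorbed: 0.2060 × 3.183×10⁻⁵ = 6.557×10⁻⁶ mol.
Product: Φ × n_abs = 0.739 × 6.557×10⁻⁶ = 4.846×10⁻⁶ mol.
As a count: 4.846×10⁻⁶ × 6.022×10²³ = 2.9×10¹⁸.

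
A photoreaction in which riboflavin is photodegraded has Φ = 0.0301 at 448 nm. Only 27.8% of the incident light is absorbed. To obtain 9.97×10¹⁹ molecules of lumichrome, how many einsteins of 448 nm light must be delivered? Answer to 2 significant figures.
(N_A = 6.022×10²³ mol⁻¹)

Product: 9.97×10¹⁹ / 6.022×10²³ = 1.656×10⁻⁴ mol.
Photons that must be absorbed: 1.656×10⁻⁴ / 0.0301 = 0.005502 mol.
Incident photons needed: 0.005502 / 0.278 = 0.01979 mol.

0.020 einstein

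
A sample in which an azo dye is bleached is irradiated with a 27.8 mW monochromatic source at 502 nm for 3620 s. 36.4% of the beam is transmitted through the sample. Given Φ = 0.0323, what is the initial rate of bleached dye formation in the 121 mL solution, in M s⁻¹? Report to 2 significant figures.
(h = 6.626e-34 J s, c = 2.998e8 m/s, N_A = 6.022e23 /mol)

2.0e-8 M s⁻¹

Photon energy at 502 nm: hc/λ = (6.626e-34)(2.998e8)/(502e-9) = 3.957e-19 J.
Energy delivered: (27.8 mW)(3620 s) = 100.6 J.
Photons incident: 100.6 / 3.957e-19 = 2.542e20, i.e. 2.542e20/6.022e23 = 4.221e-4 mol.
Fraction absorbed: 1 − 36.4/100 = 0.6360.
Photons absorbed: 0.6360 × 4.221e-4 = 2.685e-4 mol.
Product formed: 0.0323 × 2.685e-4 = 8.673e-6 mol.
Rate: 8.673e-6 mol / (3620 s × 0.121 L) = 2.0e-8 M s⁻¹.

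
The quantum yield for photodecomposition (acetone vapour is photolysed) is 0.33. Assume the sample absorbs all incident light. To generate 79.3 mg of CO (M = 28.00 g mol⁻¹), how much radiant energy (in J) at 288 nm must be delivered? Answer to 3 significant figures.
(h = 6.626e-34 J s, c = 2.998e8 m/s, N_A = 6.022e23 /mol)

Product: 79.3 mg / 28.00 g mol⁻¹ = 0.002832 mol.
Photons that must be absorbed: 0.002832 / 0.33 = 0.008582 mol.
Photon energy: hc/λ = 6.897e-19 J; per mole, 4.153e5 J mol⁻¹.
Energy required: 0.008582 × 4.153e5 = 3560 J.

3560 J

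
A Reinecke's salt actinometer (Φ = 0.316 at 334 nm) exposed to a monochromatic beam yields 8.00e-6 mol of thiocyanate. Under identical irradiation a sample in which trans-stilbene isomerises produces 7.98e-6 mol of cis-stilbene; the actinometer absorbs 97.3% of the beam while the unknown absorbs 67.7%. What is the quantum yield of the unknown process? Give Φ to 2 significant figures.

Φ = 0.45

Photons absorbed by the actinometer: 8.00e-6 / 0.316 = 2.532e-5 mol.
Incident flux: 2.532e-5 / 0.973 = 2.602e-5 einstein.
Absorbed by unknown: 0.677 × 2.602e-5 = 1.762e-5 mol.
Φ(unknown) = 7.98e-6 / 1.762e-5 = 0.45.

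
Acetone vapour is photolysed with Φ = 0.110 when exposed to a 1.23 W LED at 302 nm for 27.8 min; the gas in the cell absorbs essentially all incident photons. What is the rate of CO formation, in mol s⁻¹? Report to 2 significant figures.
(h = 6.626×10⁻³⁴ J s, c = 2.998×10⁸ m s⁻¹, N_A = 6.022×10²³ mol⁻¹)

Photon energy at 302 nm: hc/λ = (6.626×10⁻³⁴)(2.998×10⁸)/(302×10⁻⁹) = 6.578×10⁻¹⁹ J.
Energy delivered: (1.23 W)(1668 s) = 2052 J.
Photons incident: 2052 / 6.578×10⁻¹⁹ = 3.119×10²¹, i.e. 3.119×10²¹/6.022×10²³ = 0.005179 mol.
Product formed: 0.110 × 0.005179 = 5.697×10⁻⁴ mol.
Rate: 5.697×10⁻⁴ / 1668 s = 3.4×10⁻⁷ mol s⁻¹.

3.4×10⁻⁷ mol s⁻¹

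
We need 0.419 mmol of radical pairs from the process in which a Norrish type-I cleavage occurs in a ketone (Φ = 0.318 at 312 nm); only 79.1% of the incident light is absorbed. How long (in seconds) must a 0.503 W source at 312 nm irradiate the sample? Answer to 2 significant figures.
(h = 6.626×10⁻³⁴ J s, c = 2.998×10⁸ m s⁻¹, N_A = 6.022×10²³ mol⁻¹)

t ≈ 1300 s

Product: 0.419 mmol = 4.19×10⁻⁴ mol.
Photons that must be absorbed: 4.19×10⁻⁴ / 0.318 = 0.001318 mol.
Incident photons needed: 0.001318 / 0.791 = 0.001666 mol.
Photon energy: hc/λ = 6.367×10⁻¹⁹ J; per mole, 3.834×10⁵ J mol⁻¹.
Energy required: 0.001666 × 3.834×10⁵ = 638.7 J.
Time: 638.7 J / 0.503 W = 1300 s.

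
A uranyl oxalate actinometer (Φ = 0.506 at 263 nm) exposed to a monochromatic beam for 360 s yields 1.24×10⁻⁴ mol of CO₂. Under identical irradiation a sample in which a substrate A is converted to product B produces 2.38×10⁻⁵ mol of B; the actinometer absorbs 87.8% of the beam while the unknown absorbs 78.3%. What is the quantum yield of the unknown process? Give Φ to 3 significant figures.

Φ = 0.109

Photons absorbed by the actinometer: 1.24×10⁻⁴ / 0.506 = 2.451×10⁻⁴ mol.
Incident flux: 2.451×10⁻⁴ / 0.878 = 2.792×10⁻⁴ einstein.
Absorbed by unknown: 0.783 × 2.792×10⁻⁴ = 2.186×10⁻⁴ mol.
Φ(unknown) = 2.38×10⁻⁵ / 2.186×10⁻⁴ = 0.109.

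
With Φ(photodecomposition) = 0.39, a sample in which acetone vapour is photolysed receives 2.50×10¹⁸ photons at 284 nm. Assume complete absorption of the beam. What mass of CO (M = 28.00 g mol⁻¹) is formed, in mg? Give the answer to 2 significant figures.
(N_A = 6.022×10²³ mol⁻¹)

Moles of photons: 2.50×10¹⁸ / 6.022×10²³ = 4.151×10⁻⁶ mol.
Product: Φ × n_abs = 0.39 × 4.151×10⁻⁶ = 1.619×10⁻⁶ mol.
Mass: 1.619×10⁻⁶ × 28.00 = 4.533×10⁻⁵ g = 0.045 mg.

0.045 mg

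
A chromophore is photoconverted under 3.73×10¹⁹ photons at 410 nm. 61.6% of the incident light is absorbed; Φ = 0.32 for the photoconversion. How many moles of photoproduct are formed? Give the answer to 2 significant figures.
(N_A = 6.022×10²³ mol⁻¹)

1.2×10⁻⁵ mol

Moles of photons: 3.73×10¹⁹ / 6.022×10²³ = 6.194×10⁻⁵ mol.
Photons absorbed: 0.616 × 6.194×10⁻⁵ = 3.816×10⁻⁵ mol.
Product: Φ × n_abs = 0.32 × 3.816×10⁻⁵ = 1.221×10⁻⁵ mol.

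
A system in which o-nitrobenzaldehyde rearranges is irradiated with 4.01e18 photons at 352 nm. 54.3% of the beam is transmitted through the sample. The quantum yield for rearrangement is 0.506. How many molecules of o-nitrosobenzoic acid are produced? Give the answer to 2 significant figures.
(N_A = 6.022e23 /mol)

9.3e17 molecules

Moles of photons: 4.01e18 / 6.022e23 = 6.659e-6 mol.
Fraction absorbed: 1 − 54.3/100 = 0.4570.
Photons absorbed: 0.4570 × 6.659e-6 = 3.043e-6 mol.
Product: Φ × n_abs = 0.506 × 3.043e-6 = 1.540e-6 mol.
As a count: 1.540e-6 × 6.022e23 = 9.3e17.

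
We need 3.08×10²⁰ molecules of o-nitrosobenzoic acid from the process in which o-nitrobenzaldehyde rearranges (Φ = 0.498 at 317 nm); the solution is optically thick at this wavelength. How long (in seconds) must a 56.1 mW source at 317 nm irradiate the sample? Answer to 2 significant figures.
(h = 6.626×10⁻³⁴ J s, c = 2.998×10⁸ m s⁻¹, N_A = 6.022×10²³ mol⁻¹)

Product: 3.08×10²⁰ / 6.022×10²³ = 5.115×10⁻⁴ mol.
Photons that must be absorbed: 5.115×10⁻⁴ / 0.498 = 0.001027 mol.
Photon energy: hc/λ = 6.266×10⁻¹⁹ J; per mole, 3.773×10⁵ J mol⁻¹.
Energy required: 0.001027 × 3.773×10⁵ = 387.5 J.
Time: 387.5 J / 0.0561 W = 6900 s.

t ≈ 6900 s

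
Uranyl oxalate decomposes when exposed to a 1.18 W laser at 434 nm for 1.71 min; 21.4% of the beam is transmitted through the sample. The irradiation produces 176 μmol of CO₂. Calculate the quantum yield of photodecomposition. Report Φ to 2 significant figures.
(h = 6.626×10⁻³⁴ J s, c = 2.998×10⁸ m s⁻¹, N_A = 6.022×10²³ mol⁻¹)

Product: 176 μmol = 1.76×10⁻⁴ mol.
Photon energy at 434 nm: hc/λ = (6.626×10⁻³⁴)(2.998×10⁸)/(434×10⁻⁹) = 4.577×10⁻¹⁹ J.
Energy delivered: (1.18 W)(102.6 s) = 121.1 J.
Photons incident: 121.1 / 4.577×10⁻¹⁹ = 2.646×10²⁰, i.e. 2.646×10²⁰/6.022×10²³ = 4.394×10⁻⁴ mol.
Fraction absorbed: 1 − 21.4/100 = 0.7860.
Photons absorbed: 0.7860 × 4.394×10⁻⁴ = 3.454×10⁻⁴ mol.
Φ = 1.76×10⁻⁴ mol / 3.454×10⁻⁴ mol photons = 0.51.

Φ = 0.51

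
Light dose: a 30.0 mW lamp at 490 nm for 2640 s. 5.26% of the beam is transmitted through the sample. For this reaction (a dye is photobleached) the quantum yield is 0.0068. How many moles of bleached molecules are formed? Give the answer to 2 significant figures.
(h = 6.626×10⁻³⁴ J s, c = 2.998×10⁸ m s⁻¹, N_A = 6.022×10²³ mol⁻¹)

2.1×10⁻⁶ mol

Photon energy at 490 nm: hc/λ = (6.626×10⁻³⁴)(2.998×10⁸)/(490×10⁻⁹) = 4.054×10⁻¹⁹ J.
Energy delivered: (30.0 mW)(2640 s) = 79.20 J.
Photons incident: 79.20 / 4.054×10⁻¹⁹ = 1.954×10²⁰, i.e. 1.954×10²⁰/6.022×10²³ = 3.245×10⁻⁴ mol.
Fraction absorbed: 1 − 5.26/100 = 0.9474.
Photons absorbed: 0.9474 × 3.245×10⁻⁴ = 3.074×10⁻⁴ mol.
Product: Φ × n_abs = 0.0068 × 3.074×10⁻⁴ = 2.090×10⁻⁶ mol.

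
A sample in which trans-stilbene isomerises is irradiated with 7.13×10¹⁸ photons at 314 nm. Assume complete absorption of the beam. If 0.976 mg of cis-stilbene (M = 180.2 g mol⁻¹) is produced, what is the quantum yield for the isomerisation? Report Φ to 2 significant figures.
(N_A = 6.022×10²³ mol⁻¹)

Product: 0.976 mg / 180.2 g mol⁻¹ = 5.416×10⁻⁶ mol.
Moles of photons: 7.13×10¹⁸ / 6.022×10²³ = 1.184×10⁻⁵ mol.
Φ = 5.416×10⁻⁶ mol / 1.184×10⁻⁵ mol photons = 0.46.

Φ = 0.46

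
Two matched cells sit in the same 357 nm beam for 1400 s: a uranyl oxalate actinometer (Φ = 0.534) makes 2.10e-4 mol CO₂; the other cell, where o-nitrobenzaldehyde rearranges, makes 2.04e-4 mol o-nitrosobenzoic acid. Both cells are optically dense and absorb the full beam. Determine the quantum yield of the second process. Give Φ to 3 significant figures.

Φ = 0.519

Photons absorbed by the actinometer: 2.10e-4 / 0.534 = 3.933e-4 mol.
Φ(unknown) = 2.04e-4 / 3.933e-4 = 0.519.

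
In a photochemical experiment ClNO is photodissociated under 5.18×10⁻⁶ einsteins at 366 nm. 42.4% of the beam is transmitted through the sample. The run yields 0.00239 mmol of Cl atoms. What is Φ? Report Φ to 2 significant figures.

Φ = 0.80

Product: 0.00239 mmol = 2.39×10⁻⁶ mol.
Fraction absorbed: 1 − 42.4/100 = 0.5760.
Photons absorbed: 0.5760 × 5.18×10⁻⁶ = 2.984×10⁻⁶ mol.
Φ = 2.39×10⁻⁶ mol / 2.984×10⁻⁶ mol photons = 0.80.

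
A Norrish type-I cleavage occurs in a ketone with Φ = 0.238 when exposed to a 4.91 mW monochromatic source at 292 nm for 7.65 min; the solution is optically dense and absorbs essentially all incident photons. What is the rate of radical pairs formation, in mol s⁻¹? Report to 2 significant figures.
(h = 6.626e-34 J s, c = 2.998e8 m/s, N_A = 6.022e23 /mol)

2.9e-9 mol s⁻¹

Photon energy at 292 nm: hc/λ = (6.626e-34)(2.998e8)/(292e-9) = 6.803e-19 J.
Energy delivered: (4.91 mW)(459 s) = 2.254 J.
Photons incident: 2.254 / 6.803e-19 = 3.313e18, i.e. 3.313e18/6.022e23 = 5.501e-6 mol.
Product formed: 0.238 × 5.501e-6 = 1.309e-6 mol.
Rate: 1.309e-6 / 459 s = 2.9e-9 mol s⁻¹.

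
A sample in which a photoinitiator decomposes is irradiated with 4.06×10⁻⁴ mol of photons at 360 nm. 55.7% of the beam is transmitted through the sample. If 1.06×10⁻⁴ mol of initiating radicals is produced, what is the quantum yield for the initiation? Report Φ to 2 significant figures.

Fraction absorbed: 1 − 55.7/100 = 0.4430.
Photons absorbed: 0.4430 × 4.06×10⁻⁴ = 1.799×10⁻⁴ mol.
Φ = 1.06×10⁻⁴ mol / 1.799×10⁻⁴ mol photons = 0.59.

Φ = 0.59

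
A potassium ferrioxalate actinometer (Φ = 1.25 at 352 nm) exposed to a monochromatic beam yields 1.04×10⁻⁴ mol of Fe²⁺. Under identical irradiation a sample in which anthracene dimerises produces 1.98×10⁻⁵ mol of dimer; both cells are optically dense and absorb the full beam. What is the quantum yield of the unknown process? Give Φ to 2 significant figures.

Photons absorbed by the actinometer: 1.04×10⁻⁴ / 1.25 = 8.320×10⁻⁵ mol.
Φ(unknown) = 1.98×10⁻⁵ / 8.320×10⁻⁵ = 0.24.

Φ = 0.24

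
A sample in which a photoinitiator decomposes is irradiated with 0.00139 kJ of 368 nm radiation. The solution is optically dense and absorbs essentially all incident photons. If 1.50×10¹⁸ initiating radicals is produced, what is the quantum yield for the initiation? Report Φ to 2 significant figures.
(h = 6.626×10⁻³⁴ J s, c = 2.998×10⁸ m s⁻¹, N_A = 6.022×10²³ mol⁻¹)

Φ = 0.58

Product: 1.50×10¹⁸ / 6.022×10²³ = 2.491×10⁻⁶ mol.
Photon energy at 368 nm: hc/λ = (6.626×10⁻³⁴)(2.998×10⁸)/(368×10⁻⁹) = 5.398×10⁻¹⁹ J.
Incident energy: 0.00139 kJ = 1.39 J.
Photons incident: 1.39 / 5.398×10⁻¹⁹ = 2.575×10¹⁸, i.e. 2.575×10¹⁸/6.022×10²³ = 4.276×10⁻⁶ mol.
Φ = 2.491×10⁻⁶ mol / 4.276×10⁻⁶ mol photons = 0.58.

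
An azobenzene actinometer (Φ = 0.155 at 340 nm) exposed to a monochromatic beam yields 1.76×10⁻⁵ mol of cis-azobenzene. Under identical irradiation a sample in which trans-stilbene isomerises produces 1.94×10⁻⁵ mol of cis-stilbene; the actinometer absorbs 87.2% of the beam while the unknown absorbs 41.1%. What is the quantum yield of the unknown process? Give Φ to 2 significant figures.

Φ = 0.36

Photons absorbed by the actinometer: 1.76×10⁻⁵ / 0.155 = 1.135×10⁻⁴ mol.
Incident flux: 1.135×10⁻⁴ / 0.872 = 1.302×10⁻⁴ einstein.
Absorbed by unknown: 0.411 × 1.302×10⁻⁴ = 5.351×10⁻⁵ mol.
Φ(unknown) = 1.94×10⁻⁵ / 5.351×10⁻⁵ = 0.36.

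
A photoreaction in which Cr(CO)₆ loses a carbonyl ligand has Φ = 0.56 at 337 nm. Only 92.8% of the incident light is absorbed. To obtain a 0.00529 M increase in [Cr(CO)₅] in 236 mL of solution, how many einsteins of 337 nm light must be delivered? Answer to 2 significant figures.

Product: (0.00529 M)(0.236 L) = 0.001248 mol.
Photons that must be absorbed: 0.001248 / 0.56 = 0.002229 mol.
Incident photons needed: 0.002229 / 0.928 = 0.002402 mol.

0.0024 einstein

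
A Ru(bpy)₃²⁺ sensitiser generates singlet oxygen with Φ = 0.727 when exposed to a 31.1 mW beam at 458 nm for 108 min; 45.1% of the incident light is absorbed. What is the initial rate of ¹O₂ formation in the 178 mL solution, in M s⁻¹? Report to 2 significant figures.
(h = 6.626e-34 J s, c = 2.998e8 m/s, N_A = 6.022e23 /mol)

2.2e-7 M s⁻¹

Photon energy at 458 nm: hc/λ = (6.626e-34)(2.998e8)/(458e-9) = 4.337e-19 J.
Energy delivered: (31.1 mW)(6480 s) = 201.5 J.
Photons incident: 201.5 / 4.337e-19 = 4.646e20, i.e. 4.646e20/6.022e23 = 7.715e-4 mol.
Photons absorbed: 0.451 × 7.715e-4 = 3.479e-4 mol.
Product formed: 0.727 × 3.479e-4 = 2.529e-4 mol.
Rate: 2.529e-4 mol / (6480 s × 0.178 L) = 2.2e-7 M s⁻¹.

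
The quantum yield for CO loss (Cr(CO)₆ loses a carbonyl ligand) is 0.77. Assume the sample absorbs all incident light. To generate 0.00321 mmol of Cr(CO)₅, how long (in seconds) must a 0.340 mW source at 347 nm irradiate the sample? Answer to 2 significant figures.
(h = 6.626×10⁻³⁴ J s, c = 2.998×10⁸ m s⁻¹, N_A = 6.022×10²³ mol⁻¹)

t ≈ 4200 s

Product: 0.00321 mmol = 3.21×10⁻⁶ mol.
Photons that must be absorbed: 3.21×10⁻⁶ / 0.77 = 4.169×10⁻⁶ mol.
Photon energy: hc/λ = 5.725×10⁻¹⁹ J; per mole, 3.448×10⁵ J mol⁻¹.
Energy required: 4.169×10⁻⁶ × 3.448×10⁵ = 1.437 J.
Time: 1.437 J / 0.00034 W = 4200 s.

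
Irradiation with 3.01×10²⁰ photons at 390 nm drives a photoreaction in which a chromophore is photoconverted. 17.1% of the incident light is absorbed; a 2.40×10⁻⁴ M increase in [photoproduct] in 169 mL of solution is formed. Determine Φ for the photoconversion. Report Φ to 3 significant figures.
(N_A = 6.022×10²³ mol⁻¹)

Φ = 0.475

Product: (2.40×10⁻⁴ M)(0.169 L) = 4.056×10⁻⁵ mol.
Moles of photons: 3.01×10²⁰ / 6.022×10²³ = 4.998×10⁻⁴ mol.
Photons absorbed: 0.171 × 4.998×10⁻⁴ = 8.547×10⁻⁵ mol.
Φ = 4.056×10⁻⁵ mol / 8.547×10⁻⁵ mol photons = 0.475.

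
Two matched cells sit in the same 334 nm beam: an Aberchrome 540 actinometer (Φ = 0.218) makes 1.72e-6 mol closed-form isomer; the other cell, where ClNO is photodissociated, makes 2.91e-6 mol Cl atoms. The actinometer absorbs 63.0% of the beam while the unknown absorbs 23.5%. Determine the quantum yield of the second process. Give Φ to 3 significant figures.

Φ = 0.989

Photons absorbed by the actinometer: 1.72e-6 / 0.218 = 7.890e-6 mol.
Incident flux: 7.890e-6 / 0.630 = 1.252e-5 einstein.
Absorbed by unknown: 0.235 × 1.252e-5 = 2.942e-6 mol.
Φ(unknown) = 2.91e-6 / 2.942e-6 = 0.989.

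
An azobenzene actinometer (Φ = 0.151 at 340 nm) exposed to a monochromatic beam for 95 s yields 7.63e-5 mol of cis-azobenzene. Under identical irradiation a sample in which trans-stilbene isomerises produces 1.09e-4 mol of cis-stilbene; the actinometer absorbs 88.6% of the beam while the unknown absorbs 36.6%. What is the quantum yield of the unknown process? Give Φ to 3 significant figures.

Photons absorbed by the actinometer: 7.63e-5 / 0.151 = 5.053e-4 mol.
Incident flux: 5.053e-4 / 0.886 = 5.703e-4 einstein.
Absorbed by unknown: 0.366 × 5.703e-4 = 2.087e-4 mol.
Φ(unknown) = 1.09e-4 / 2.087e-4 = 0.522.

Φ = 0.522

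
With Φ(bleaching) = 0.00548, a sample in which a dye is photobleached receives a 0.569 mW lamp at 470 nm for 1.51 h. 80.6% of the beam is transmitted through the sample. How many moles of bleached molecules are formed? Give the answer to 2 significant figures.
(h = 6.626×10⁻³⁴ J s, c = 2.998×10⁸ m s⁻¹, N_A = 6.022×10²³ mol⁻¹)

1.3×10⁻⁸ mol

Photon energy at 470 nm: hc/λ = (6.626×10⁻³⁴)(2.998×10⁸)/(470×10⁻⁹) = 4.227×10⁻¹⁹ J.
Energy delivered: (0.569 mW)(5436 s) = 3.093 J.
Photons incident: 3.093 / 4.227×10⁻¹⁹ = 7.317×10¹⁸, i.e. 7.317×10¹⁸/6.022×10²³ = 1.215×10⁻⁵ mol.
Fraction absorbed: 1 − 80.6/100 = 0.1940.
Photons absorbed: 0.1940 × 1.215×10⁻⁵ = 2.357×10⁻⁶ mol.
Product: Φ × n_abs = 0.00548 × 2.357×10⁻⁶ = 1.292×10⁻⁸ mol.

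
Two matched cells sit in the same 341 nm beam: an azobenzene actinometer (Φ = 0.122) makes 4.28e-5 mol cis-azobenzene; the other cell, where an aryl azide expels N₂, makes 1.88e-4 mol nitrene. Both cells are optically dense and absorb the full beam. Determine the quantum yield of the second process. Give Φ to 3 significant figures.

Photons absorbed by the actinometer: 4.28e-5 / 0.122 = 3.508e-4 mol.
Φ(unknown) = 1.88e-4 / 3.508e-4 = 0.536.

Φ = 0.536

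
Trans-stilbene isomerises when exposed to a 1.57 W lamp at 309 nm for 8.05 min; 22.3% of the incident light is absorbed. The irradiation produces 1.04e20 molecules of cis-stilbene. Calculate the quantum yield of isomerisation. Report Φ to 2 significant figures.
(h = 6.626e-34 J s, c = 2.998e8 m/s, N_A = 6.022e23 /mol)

Product: 1.04e20 / 6.022e23 = 1.727e-4 mol.
Photon energy at 309 nm: hc/λ = (6.626e-34)(2.998e8)/(309e-9) = 6.429e-19 J.
Energy delivered: (1.57 W)(483 s) = 758.3 J.
Photons incident: 758.3 / 6.429e-19 = 1.179e21, i.e. 1.179e21/6.022e23 = 0.001958 mol.
Photons absorbed: 0.223 × 0.001958 = 4.366e-4 mol.
Φ = 1.727e-4 mol / 4.366e-4 mol photons = 0.40.

Φ = 0.40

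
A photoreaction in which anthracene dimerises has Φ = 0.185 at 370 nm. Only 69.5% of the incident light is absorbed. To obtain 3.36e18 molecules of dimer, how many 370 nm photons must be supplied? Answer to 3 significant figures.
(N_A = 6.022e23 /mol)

2.61e19 photons

Product: 3.36e18 / 6.022e23 = 5.580e-6 mol.
Photons that must be absorbed: 5.580e-6 / 0.185 = 3.016e-5 mol.
Incident photons needed: 3.016e-5 / 0.695 = 4.340e-5 mol.
Photon count: 4.340e-5 × 6.022e23 = 2.61e19.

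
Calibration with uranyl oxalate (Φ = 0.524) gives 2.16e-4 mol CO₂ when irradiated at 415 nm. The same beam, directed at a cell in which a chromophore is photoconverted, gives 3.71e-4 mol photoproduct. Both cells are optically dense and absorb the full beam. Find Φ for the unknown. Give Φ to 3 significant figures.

Photons absorbed by the actinometer: 2.16e-4 / 0.524 = 4.122e-4 mol.
Φ(unknown) = 3.71e-4 / 4.122e-4 = 0.900.

Φ = 0.900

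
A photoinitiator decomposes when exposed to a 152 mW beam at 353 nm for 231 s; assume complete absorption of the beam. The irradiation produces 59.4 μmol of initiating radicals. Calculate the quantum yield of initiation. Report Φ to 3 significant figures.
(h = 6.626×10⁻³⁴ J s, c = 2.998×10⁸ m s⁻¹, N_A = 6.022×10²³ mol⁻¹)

Product: 59.4 μmol = 5.94×10⁻⁵ mol.
Photon energy at 353 nm: hc/λ = (6.626×10⁻³⁴)(2.998×10⁸)/(353×10⁻⁹) = 5.627×10⁻¹⁹ J.
Energy delivered: (152 mW)(231 s) = 35.11 J.
Photons incident: 35.11 / 5.627×10⁻¹⁹ = 6.240×10¹⁹, i.e. 6.240×10¹⁹/6.022×10²³ = 1.036×10⁻⁴ mol.
Φ = 5.94×10⁻⁵ mol / 1.036×10⁻⁴ mol photons = 0.573.

Φ = 0.573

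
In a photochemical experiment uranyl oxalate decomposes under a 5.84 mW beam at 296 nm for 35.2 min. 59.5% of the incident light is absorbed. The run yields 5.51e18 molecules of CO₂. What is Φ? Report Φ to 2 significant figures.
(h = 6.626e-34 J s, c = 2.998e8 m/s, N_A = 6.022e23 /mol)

Φ = 0.50

Product: 5.51e18 / 6.022e23 = 9.150e-6 mol.
Photon energy at 296 nm: hc/λ = (6.626e-34)(2.998e8)/(296e-9) = 6.711e-19 J.
Energy delivered: (5.84 mW)(2112 s) = 12.33 J.
Photons incident: 12.33 / 6.711e-19 = 1.837e19, i.e. 1.837e19/6.022e23 = 3.050e-5 mol.
Photons absorbed: 0.595 × 3.050e-5 = 1.815e-5 mol.
Φ = 9.150e-6 mol / 1.815e-5 mol photons = 0.50.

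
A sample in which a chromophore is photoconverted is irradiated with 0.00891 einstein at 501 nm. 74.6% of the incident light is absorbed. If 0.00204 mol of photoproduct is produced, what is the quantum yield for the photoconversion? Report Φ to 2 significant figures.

Φ = 0.31

Photons absorbed: 0.746 × 0.00891 = 0.006647 mol.
Φ = 0.00204 mol / 0.006647 mol photons = 0.31.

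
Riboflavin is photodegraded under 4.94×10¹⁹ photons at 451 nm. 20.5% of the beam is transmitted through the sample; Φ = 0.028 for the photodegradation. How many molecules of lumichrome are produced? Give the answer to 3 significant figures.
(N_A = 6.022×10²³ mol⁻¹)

1.10×10¹⁸ molecules

Moles of photons: 4.94×10¹⁹ / 6.022×10²³ = 8.203×10⁻⁵ mol.
Fraction absorbed: 1 − 20.5/100 = 0.7950.
Photons absorbed: 0.7950 × 8.203×10⁻⁵ = 6.521×10⁻⁵ mol.
Product: Φ × n_abs = 0.028 × 6.521×10⁻⁵ = 1.826×10⁻⁶ mol.
As a count: 1.826×10⁻⁶ × 6.022×10²³ = 1.10×10¹⁸.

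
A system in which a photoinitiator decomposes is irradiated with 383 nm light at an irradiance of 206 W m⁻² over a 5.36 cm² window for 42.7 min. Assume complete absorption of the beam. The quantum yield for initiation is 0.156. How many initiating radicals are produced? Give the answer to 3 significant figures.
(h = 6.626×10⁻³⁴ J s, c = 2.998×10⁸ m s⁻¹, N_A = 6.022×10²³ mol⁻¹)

8.51×10¹⁹ initiating radicals

Photon energy at 383 nm: hc/λ = (6.626×10⁻³⁴)(2.998×10⁸)/(383×10⁻⁹) = 5.187×10⁻¹⁹ J.
Energy delivered: (206 W m⁻²)(5.36×10⁻⁴ m²)(2562 s) = 282.9 J.
Photons incident: 282.9 / 5.187×10⁻¹⁹ = 5.454×10²⁰, i.e. 5.454×10²⁰/6.022×10²³ = 9.057×10⁻⁴ mol.
Product: Φ × n_abs = 0.156 × 9.057×10⁻⁴ = 1.413×10⁻⁴ mol.
As a count: 1.413×10⁻⁴ × 6.022×10²³ = 8.51×10¹⁹.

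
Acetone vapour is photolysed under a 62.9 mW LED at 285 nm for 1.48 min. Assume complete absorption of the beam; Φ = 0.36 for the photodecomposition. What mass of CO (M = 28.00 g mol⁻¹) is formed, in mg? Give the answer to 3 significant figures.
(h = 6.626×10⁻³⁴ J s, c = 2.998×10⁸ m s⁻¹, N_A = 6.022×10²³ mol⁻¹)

0.134 mg

Photon energy at 285 nm: hc/λ = (6.626×10⁻³⁴)(2.998×10⁸)/(285×10⁻⁹) = 6.970×10⁻¹⁹ J.
Energy delivered: (62.9 mW)(88.8 s) = 5.586 J.
Photons incident: 5.586 / 6.970×10⁻¹⁹ = 8.014×10¹⁸, i.e. 8.014×10¹⁸/6.022×10²³ = 1.331×10⁻⁵ mol.
Product: Φ × n_abs = 0.36 × 1.331×10⁻⁵ = 4.792×10⁻⁶ mol.
Mass: 4.792×10⁻⁶ × 28.00 = 1.342×10⁻⁴ g = 0.134 mg.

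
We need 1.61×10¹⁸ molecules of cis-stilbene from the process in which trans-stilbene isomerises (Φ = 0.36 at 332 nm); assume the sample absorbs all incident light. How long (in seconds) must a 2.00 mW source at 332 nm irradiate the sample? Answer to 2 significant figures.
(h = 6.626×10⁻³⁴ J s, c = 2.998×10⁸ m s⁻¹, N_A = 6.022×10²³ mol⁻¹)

t ≈ 1300 s

Product: 1.61×10¹⁸ / 6.022×10²³ = 2.674×10⁻⁶ mol.
Photons that must be absorbed: 2.674×10⁻⁶ / 0.36 = 7.428×10⁻⁶ mol.
Photon energy: hc/λ = 5.983×10⁻¹⁹ J; per mole, 3.603×10⁵ J mol⁻¹.
Energy required: 7.428×10⁻⁶ × 3.603×10⁵ = 2.676 J.
Time: 2.676 J / 0.002 W = 1300 s.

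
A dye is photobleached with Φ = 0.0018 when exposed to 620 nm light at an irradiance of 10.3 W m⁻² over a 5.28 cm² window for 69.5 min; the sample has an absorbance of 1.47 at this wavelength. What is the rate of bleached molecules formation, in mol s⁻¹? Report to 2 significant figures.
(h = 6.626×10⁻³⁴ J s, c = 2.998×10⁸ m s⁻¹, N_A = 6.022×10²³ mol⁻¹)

4.9×10⁻¹¹ mol s⁻¹

Photon energy at 620 nm: hc/λ = (6.626×10⁻³⁴)(2.998×10⁸)/(620×10⁻⁹) = 3.204×10⁻¹⁹ J.
Energy delivered: (10.3 W m⁻²)(5.28×10⁻⁴ m²)(4170 s) = 22.68 J.
Photons incident: 22.68 / 3.204×10⁻¹⁹ = 7.079×10¹⁹, i.e. 7.079×10¹⁹/6.022×10²³ = 1.176×10⁻⁴ mol.
Fraction absorbed: 1 − 10^(−1.47) = 0.9661.
Photons absorbed: 0.9661 × 1.176×10⁻⁴ = 1.136×10⁻⁴ mol.
Product formed: 0.0018 × 1.136×10⁻⁴ = 2.045×10⁻⁷ mol.
Rate: 2.045×10⁻⁷ / 4170 s = 4.9×10⁻¹¹ mol s⁻¹.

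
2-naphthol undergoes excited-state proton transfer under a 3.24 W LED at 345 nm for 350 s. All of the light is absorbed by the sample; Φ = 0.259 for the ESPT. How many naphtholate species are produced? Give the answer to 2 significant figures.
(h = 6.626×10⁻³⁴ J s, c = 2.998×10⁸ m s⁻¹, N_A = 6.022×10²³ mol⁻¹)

5.1×10²⁰ species

Photon energy at 345 nm: hc/λ = (6.626×10⁻³⁴)(2.998×10⁸)/(345×10⁻⁹) = 5.758×10⁻¹⁹ J.
Energy delivered: (3.24 W)(350 s) = 1134 J.
Photons incident: 1134 / 5.758×10⁻¹⁹ = 1.969×10²¹, i.e. 1.969×10²¹/6.022×10²³ = 0.003270 mol.
Product: Φ × n_abs = 0.259 × 0.003270 = 8.469×10⁻⁴ mol.
As a count: 8.469×10⁻⁴ × 6.022×10²³ = 5.1×10²⁰.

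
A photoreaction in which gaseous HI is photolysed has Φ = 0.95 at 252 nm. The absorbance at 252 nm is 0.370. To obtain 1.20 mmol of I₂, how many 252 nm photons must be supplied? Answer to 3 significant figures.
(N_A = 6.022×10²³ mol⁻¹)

1.33×10²¹ photons

Product: 1.20 mmol = 0.00120 mol.
Photons that must be absorbed: 0.00120 / 0.95 = 0.001263 mol.
Fraction absorbed: 1 − 10^(−0.370) = 0.5734.
Incident photons needed: 0.001263 / 0.5734 = 0.002203 mol.
Photon count: 0.002203 × 6.022×10²³ = 1.33×10²¹.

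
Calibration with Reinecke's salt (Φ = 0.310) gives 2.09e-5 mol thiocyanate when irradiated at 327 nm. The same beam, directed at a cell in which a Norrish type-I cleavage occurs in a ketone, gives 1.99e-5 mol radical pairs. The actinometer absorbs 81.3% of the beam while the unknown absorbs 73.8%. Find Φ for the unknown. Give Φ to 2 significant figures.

Φ = 0.33

Photons absorbed by the actinometer: 2.09e-5 / 0.310 = 6.742e-5 mol.
Incident flux: 6.742e-5 / 0.813 = 8.293e-5 einstein.
Absorbed by unknown: 0.738 × 8.293e-5 = 6.120e-5 mol.
Φ(unknown) = 1.99e-5 / 6.120e-5 = 0.33.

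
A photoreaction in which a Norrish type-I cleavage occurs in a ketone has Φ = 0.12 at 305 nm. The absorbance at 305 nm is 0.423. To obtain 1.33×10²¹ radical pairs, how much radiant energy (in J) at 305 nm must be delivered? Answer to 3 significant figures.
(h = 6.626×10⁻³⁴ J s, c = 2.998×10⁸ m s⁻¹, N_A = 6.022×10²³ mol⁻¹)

1.16×10⁴ J

Product: 1.33×10²¹ / 6.022×10²³ = 0.002209 mol.
Photons that must be absorbed: 0.002209 / 0.12 = 0.01841 mol.
Fraction absorbed: 1 − 10^(−0.423) = 0.6224.
Incident photons needed: 0.01841 / 0.6224 = 0.02958 mol.
Photon energy: hc/λ = 6.513×10⁻¹⁹ J; per mole, 3.922×10⁵ J mol⁻¹.
Energy required: 0.02958 × 3.922×10⁵ = 1.16×10⁴ J.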